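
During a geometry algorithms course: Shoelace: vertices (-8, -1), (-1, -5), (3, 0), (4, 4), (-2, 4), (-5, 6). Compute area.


Shoelace sum: ((-8)*(-5) - (-1)*(-1)) + ((-1)*0 - 3*(-5)) + (3*4 - 4*0) + (4*4 - (-2)*4) + ((-2)*6 - (-5)*4) + ((-5)*(-1) - (-8)*6)
= 151
Area = |151|/2 = 75.5

75.5


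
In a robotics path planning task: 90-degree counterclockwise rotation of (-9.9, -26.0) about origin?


90° CCW: (x,y) -> (-y, x)
(-9.9,-26) -> (26, -9.9)

(26, -9.9)


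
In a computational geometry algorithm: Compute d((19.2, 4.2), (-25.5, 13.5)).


dx=-44.7, dy=9.3
d^2 = (-44.7)^2 + 9.3^2 = 2084.58
d = sqrt(2084.58) = 45.6572

45.6572


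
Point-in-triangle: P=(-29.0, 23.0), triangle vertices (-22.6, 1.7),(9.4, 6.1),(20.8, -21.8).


Cross products: AB x AP = 709.76, BC x BP = -878.7, CA x CP = -774.02
All same sign? no

No, outside


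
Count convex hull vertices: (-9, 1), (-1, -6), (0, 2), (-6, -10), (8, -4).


Convex hull vertices (CCW): (-9, 1), (-6, -10), (8, -4), (0, 2)
Count = 4

4


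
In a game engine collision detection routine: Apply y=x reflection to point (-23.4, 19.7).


Reflection over y=x: (x,y) -> (y,x)
(-23.4, 19.7) -> (19.7, -23.4)

(19.7, -23.4)


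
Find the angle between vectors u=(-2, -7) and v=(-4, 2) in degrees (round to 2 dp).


u.v = -6, |u| = sqrt(53) = 7.2801, |v| = sqrt(20) = 4.4721
cos(theta) = u.v/(|u||v|) = -6/sqrt(1060) = -0.184289
theta = acos(-0.184289) = 100.62 degrees

100.62 degrees


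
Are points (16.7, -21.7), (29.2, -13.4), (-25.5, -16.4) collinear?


Cross product: (29.2-16.7)*((-16.4)-(-21.7)) - ((-13.4)-(-21.7))*((-25.5)-16.7)
= 416.51

No, not collinear


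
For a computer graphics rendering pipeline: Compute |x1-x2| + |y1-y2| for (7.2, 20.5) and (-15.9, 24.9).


|7.2-(-15.9)| + |20.5-24.9| = 23.1 + 4.4 = 27.5

27.5


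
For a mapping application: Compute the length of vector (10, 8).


|u| = sqrt(10^2 + 8^2) = sqrt(164) = 12.8062

12.8062


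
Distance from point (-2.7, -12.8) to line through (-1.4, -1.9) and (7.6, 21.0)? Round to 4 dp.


|cross product| = 68.33
|line direction| = sqrt(605.41) = 24.6051
Distance = 68.33/sqrt(605.41) = 2.7771

2.7771


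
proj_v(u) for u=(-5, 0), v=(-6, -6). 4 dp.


u.v = 30, |v| = sqrt(72) = 8.4853
Scalar projection = u.v / |v| = 30 / sqrt(72) = 3.5355

3.5355


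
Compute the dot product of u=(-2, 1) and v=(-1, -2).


u . v = u_x*v_x + u_y*v_y = (-2)*(-1) + 1*(-2)
= 2 + (-2) = 0

0


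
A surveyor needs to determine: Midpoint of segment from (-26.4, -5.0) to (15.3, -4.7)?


M = (((-26.4)+15.3)/2, ((-5)+(-4.7))/2)
= (-5.55, -4.85)

(-5.55, -4.85)


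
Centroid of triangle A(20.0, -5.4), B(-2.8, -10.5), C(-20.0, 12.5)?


Centroid = ((x_A+x_B+x_C)/3, (y_A+y_B+y_C)/3)
= ((20+(-2.8)+(-20))/3, ((-5.4)+(-10.5)+12.5)/3)
= (-0.9333, -1.1333)

(-0.9333, -1.1333)


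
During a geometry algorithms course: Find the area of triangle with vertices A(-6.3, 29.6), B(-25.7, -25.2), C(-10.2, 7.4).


Area = |x_A(y_B-y_C) + x_B(y_C-y_A) + x_C(y_A-y_B)|/2
= |205.38 + 570.54 + (-558.96)|/2
= 216.96/2 = 108.48

108.48


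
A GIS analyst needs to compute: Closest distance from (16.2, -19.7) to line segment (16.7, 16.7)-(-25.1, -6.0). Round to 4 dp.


Project P onto AB: t = 0.3744 (clamped to [0,1])
Closest point on segment: (1.0484, 8.2002)
Distance: 31.7489

31.7489


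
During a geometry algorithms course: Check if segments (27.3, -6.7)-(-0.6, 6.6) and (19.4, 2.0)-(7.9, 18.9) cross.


Cross products: d1=-33.46, d2=285.1, d3=-137.66, d4=-456.22
d1*d2 < 0 and d3*d4 < 0? no

No, they don't intersect


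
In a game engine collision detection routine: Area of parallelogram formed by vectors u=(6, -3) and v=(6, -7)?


|u x v| = |6*(-7) - (-3)*6|
= |(-42) - (-18)| = 24

24


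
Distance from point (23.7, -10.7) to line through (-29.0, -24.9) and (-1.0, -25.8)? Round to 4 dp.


|cross product| = 445.03
|line direction| = sqrt(784.81) = 28.0145
Distance = 445.03/sqrt(784.81) = 15.8857

15.8857


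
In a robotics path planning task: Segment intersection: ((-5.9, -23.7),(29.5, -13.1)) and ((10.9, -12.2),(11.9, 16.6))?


Cross products: d1=472.34, d2=-536.58, d3=229.02, d4=1237.94
d1*d2 < 0 and d3*d4 < 0? no

No, they don't intersect


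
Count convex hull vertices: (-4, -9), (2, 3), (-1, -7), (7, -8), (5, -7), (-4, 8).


Convex hull vertices (CCW): (-4, -9), (7, -8), (2, 3), (-4, 8)
Count = 4

4


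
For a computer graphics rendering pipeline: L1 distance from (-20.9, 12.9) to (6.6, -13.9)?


|(-20.9)-6.6| + |12.9-(-13.9)| = 27.5 + 26.8 = 54.3

54.3


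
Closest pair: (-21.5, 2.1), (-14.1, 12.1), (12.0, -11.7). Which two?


d(P0,P1) = 12.4403, d(P0,P2) = 36.2311, d(P1,P2) = 35.3221
Closest: P0 and P1

Closest pair: (-21.5, 2.1) and (-14.1, 12.1), distance = 12.4403


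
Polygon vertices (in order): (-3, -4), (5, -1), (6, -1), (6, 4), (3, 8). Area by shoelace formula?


Shoelace sum: ((-3)*(-1) - 5*(-4)) + (5*(-1) - 6*(-1)) + (6*4 - 6*(-1)) + (6*8 - 3*4) + (3*(-4) - (-3)*8)
= 102
Area = |102|/2 = 51

51


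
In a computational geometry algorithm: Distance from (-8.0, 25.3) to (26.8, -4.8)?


dx=34.8, dy=-30.1
d^2 = 34.8^2 + (-30.1)^2 = 2117.05
d = sqrt(2117.05) = 46.0114

46.0114


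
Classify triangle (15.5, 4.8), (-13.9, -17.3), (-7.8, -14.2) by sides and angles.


Side lengths squared: AB^2=1352.77, BC^2=46.82, CA^2=903.89
Sorted: [46.82, 903.89, 1352.77]
By sides: Scalene, By angles: Obtuse

Scalene, Obtuse


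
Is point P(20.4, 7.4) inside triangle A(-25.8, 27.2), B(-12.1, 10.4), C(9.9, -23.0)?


Cross products: AB x AP = 504.9, BC x BP = 1019.5, CA x CP = -1612.38
All same sign? no

No, outside


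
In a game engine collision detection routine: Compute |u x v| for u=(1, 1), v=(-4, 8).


|u x v| = |1*8 - 1*(-4)|
= |8 - (-4)| = 12

12


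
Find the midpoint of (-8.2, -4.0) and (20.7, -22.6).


M = (((-8.2)+20.7)/2, ((-4)+(-22.6))/2)
= (6.25, -13.3)

(6.25, -13.3)


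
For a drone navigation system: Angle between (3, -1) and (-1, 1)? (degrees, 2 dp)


u.v = -4, |u| = sqrt(10) = 3.1623, |v| = sqrt(2) = 1.4142
cos(theta) = u.v/(|u||v|) = -4/sqrt(20) = -0.894427
theta = acos(-0.894427) = 153.43 degrees

153.43 degrees


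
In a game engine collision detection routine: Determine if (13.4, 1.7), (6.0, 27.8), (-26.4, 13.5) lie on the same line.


Cross product: (6-13.4)*(13.5-1.7) - (27.8-1.7)*((-26.4)-13.4)
= 951.46

No, not collinear


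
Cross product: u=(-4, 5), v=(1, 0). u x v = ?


u x v = u_x*v_y - u_y*v_x = (-4)*0 - 5*1
= 0 - 5 = -5

-5


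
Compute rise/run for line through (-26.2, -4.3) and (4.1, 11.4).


slope = (y2-y1)/(x2-x1) = (11.4-(-4.3))/(4.1-(-26.2)) = 15.7/30.3 = 0.5182

0.5182


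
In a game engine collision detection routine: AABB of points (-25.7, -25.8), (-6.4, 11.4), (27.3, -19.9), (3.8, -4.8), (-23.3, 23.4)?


x range: [-25.7, 27.3]
y range: [-25.8, 23.4]
Bounding box: (-25.7,-25.8) to (27.3,23.4)

(-25.7,-25.8) to (27.3,23.4)


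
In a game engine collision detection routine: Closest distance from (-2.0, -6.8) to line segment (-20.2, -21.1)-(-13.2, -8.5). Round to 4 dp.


Project P onto AB: t = 1 (clamped to [0,1])
Closest point on segment: (-13.2, -8.5)
Distance: 11.3283

11.3283


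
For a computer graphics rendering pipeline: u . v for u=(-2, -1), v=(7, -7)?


u . v = u_x*v_x + u_y*v_y = (-2)*7 + (-1)*(-7)
= (-14) + 7 = -7

-7


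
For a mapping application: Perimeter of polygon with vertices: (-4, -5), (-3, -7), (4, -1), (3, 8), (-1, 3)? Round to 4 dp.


Sides: (-4, -5)->(-3, -7): sqrt(5) = 2.236068, (-3, -7)->(4, -1): sqrt(85) = 9.219544, (4, -1)->(3, 8): sqrt(82) = 9.055385, (3, 8)->(-1, 3): sqrt(41) = 6.403124, (-1, 3)->(-4, -5): sqrt(73) = 8.544004
Sum = 35.458125
Perimeter = 35.4581

35.4581


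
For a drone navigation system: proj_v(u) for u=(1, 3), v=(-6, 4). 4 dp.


u.v = 6, |v| = sqrt(52) = 7.2111
Scalar projection = u.v / |v| = 6 / sqrt(52) = 0.8321

0.8321


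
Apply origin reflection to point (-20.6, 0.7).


Reflection over origin: (x,y) -> (-x,-y)
(-20.6, 0.7) -> (20.6, -0.7)

(20.6, -0.7)


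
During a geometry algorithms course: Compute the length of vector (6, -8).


|u| = sqrt(6^2 + (-8)^2) = sqrt(100) = 10

10


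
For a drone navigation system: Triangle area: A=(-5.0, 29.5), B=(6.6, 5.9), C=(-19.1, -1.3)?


Area = |x_A(y_B-y_C) + x_B(y_C-y_A) + x_C(y_A-y_B)|/2
= |(-36) + (-203.28) + (-450.76)|/2
= 690.04/2 = 345.02

345.02


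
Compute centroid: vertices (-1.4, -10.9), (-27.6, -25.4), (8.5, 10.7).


Centroid = ((x_A+x_B+x_C)/3, (y_A+y_B+y_C)/3)
= (((-1.4)+(-27.6)+8.5)/3, ((-10.9)+(-25.4)+10.7)/3)
= (-6.8333, -8.5333)

(-6.8333, -8.5333)


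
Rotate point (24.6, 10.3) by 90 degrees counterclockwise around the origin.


90° CCW: (x,y) -> (-y, x)
(24.6,10.3) -> (-10.3, 24.6)

(-10.3, 24.6)


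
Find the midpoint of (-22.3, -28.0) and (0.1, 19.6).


M = (((-22.3)+0.1)/2, ((-28)+19.6)/2)
= (-11.1, -4.2)

(-11.1, -4.2)


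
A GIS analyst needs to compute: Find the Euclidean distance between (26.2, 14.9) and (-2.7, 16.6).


dx=-28.9, dy=1.7
d^2 = (-28.9)^2 + 1.7^2 = 838.1
d = sqrt(838.1) = 28.95

28.95


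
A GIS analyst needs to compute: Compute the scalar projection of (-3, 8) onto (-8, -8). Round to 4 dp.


u.v = -40, |v| = sqrt(128) = 11.3137
Scalar projection = u.v / |v| = -40 / sqrt(128) = -3.5355

-3.5355


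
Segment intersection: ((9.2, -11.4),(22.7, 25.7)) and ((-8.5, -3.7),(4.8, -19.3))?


Cross products: d1=173.71, d2=877.74, d3=760.62, d4=56.59
d1*d2 < 0 and d3*d4 < 0? no

No, they don't intersect


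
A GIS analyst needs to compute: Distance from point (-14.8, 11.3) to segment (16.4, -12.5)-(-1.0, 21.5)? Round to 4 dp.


Project P onto AB: t = 0.9269 (clamped to [0,1])
Closest point on segment: (0.2725, 19.0136)
Distance: 16.9316

16.9316


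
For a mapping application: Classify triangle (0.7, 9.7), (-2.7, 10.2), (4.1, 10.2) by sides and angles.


Side lengths squared: AB^2=11.81, BC^2=46.24, CA^2=11.81
Sorted: [11.81, 11.81, 46.24]
By sides: Isosceles, By angles: Obtuse

Isosceles, Obtuse


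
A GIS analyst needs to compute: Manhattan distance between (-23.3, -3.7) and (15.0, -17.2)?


|(-23.3)-15| + |(-3.7)-(-17.2)| = 38.3 + 13.5 = 51.8

51.8


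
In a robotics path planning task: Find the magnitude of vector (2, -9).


|u| = sqrt(2^2 + (-9)^2) = sqrt(85) = 9.2195

9.2195


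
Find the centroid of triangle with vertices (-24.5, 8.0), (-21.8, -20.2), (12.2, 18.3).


Centroid = ((x_A+x_B+x_C)/3, (y_A+y_B+y_C)/3)
= (((-24.5)+(-21.8)+12.2)/3, (8+(-20.2)+18.3)/3)
= (-11.3667, 2.0333)

(-11.3667, 2.0333)


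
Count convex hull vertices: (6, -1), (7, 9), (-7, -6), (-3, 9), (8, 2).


Convex hull vertices (CCW): (-7, -6), (6, -1), (8, 2), (7, 9), (-3, 9)
Count = 5

5


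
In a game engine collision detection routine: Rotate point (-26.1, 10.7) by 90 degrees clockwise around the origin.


90° CW: (x,y) -> (y, -x)
(-26.1,10.7) -> (10.7, 26.1)

(10.7, 26.1)


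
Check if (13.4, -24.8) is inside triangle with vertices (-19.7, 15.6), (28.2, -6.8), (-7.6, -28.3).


Cross products: AB x AP = -1193.72, BC x BP = 326.2, CA x CP = -964.25
All same sign? no

No, outside


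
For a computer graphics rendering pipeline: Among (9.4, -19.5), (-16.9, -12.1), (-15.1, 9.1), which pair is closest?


d(P0,P1) = 27.3212, d(P0,P2) = 37.6591, d(P1,P2) = 21.2763
Closest: P1 and P2

Closest pair: (-16.9, -12.1) and (-15.1, 9.1), distance = 21.2763


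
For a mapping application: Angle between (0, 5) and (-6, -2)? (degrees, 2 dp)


u.v = -10, |u| = sqrt(25) = 5, |v| = sqrt(40) = 6.3246
cos(theta) = u.v/(|u||v|) = -10/sqrt(1000) = -0.316228
theta = acos(-0.316228) = 108.43 degrees

108.43 degrees


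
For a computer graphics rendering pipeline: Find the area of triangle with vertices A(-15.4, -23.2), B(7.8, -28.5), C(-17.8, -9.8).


Area = |x_A(y_B-y_C) + x_B(y_C-y_A) + x_C(y_A-y_B)|/2
= |287.98 + 104.52 + (-94.34)|/2
= 298.16/2 = 149.08

149.08


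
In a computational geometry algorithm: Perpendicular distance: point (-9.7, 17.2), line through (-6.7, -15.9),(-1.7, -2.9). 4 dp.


|cross product| = 204.5
|line direction| = sqrt(194) = 13.9284
Distance = 204.5/sqrt(194) = 14.6822

14.6822


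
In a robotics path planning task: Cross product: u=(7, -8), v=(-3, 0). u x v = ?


u x v = u_x*v_y - u_y*v_x = 7*0 - (-8)*(-3)
= 0 - 24 = -24

-24


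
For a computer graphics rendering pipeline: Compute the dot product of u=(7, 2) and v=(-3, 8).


u . v = u_x*v_x + u_y*v_y = 7*(-3) + 2*8
= (-21) + 16 = -5

-5


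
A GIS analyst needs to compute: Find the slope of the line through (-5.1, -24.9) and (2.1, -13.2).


slope = (y2-y1)/(x2-x1) = ((-13.2)-(-24.9))/(2.1-(-5.1)) = 11.7/7.2 = 1.625

1.625


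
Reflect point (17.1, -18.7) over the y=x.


Reflection over y=x: (x,y) -> (y,x)
(17.1, -18.7) -> (-18.7, 17.1)

(-18.7, 17.1)


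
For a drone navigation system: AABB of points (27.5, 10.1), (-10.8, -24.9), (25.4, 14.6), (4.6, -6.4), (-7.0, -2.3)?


x range: [-10.8, 27.5]
y range: [-24.9, 14.6]
Bounding box: (-10.8,-24.9) to (27.5,14.6)

(-10.8,-24.9) to (27.5,14.6)


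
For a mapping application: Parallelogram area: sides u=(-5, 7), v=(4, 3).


|u x v| = |(-5)*3 - 7*4|
= |(-15) - 28| = 43

43


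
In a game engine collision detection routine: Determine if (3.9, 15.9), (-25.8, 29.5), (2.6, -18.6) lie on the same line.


Cross product: ((-25.8)-3.9)*((-18.6)-15.9) - (29.5-15.9)*(2.6-3.9)
= 1042.33

No, not collinear


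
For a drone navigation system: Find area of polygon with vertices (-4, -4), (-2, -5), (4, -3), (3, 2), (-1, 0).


Shoelace sum: ((-4)*(-5) - (-2)*(-4)) + ((-2)*(-3) - 4*(-5)) + (4*2 - 3*(-3)) + (3*0 - (-1)*2) + ((-1)*(-4) - (-4)*0)
= 61
Area = |61|/2 = 30.5

30.5


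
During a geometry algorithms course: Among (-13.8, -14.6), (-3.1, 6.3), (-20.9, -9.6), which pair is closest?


d(P0,P1) = 23.4798, d(P0,P2) = 8.6839, d(P1,P2) = 23.8673
Closest: P0 and P2

Closest pair: (-13.8, -14.6) and (-20.9, -9.6), distance = 8.6839


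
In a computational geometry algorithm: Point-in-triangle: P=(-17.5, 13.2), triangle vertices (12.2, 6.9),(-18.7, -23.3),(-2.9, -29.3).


Cross products: AB x AP = -1091.61, BC x BP = 583.9, CA x CP = 1170.27
All same sign? no

No, outside


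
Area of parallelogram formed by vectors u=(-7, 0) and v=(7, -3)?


|u x v| = |(-7)*(-3) - 0*7|
= |21 - 0| = 21

21


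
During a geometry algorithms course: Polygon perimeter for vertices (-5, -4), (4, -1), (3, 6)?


Sides: (-5, -4)->(4, -1): sqrt(90) = 9.486833, (4, -1)->(3, 6): sqrt(50) = 7.071068, (3, 6)->(-5, -4): sqrt(164) = 12.806248
Sum = 29.364149
Perimeter = 29.3641

29.3641


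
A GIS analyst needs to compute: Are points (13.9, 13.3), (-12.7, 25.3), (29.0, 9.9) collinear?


Cross product: ((-12.7)-13.9)*(9.9-13.3) - (25.3-13.3)*(29-13.9)
= -90.76

No, not collinear


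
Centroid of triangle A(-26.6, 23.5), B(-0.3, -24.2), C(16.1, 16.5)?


Centroid = ((x_A+x_B+x_C)/3, (y_A+y_B+y_C)/3)
= (((-26.6)+(-0.3)+16.1)/3, (23.5+(-24.2)+16.5)/3)
= (-3.6, 5.2667)

(-3.6, 5.2667)


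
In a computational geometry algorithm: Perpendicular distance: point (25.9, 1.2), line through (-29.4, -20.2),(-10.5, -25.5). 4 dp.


|cross product| = 697.55
|line direction| = sqrt(385.3) = 19.6291
Distance = 697.55/sqrt(385.3) = 35.5366

35.5366


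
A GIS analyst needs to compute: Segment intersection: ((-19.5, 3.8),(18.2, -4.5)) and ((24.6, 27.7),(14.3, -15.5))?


Cross products: d1=-1658.95, d2=55.18, d3=1267.06, d4=-447.07
d1*d2 < 0 and d3*d4 < 0? yes

Yes, they intersect


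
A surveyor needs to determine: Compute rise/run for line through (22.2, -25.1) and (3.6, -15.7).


slope = (y2-y1)/(x2-x1) = ((-15.7)-(-25.1))/(3.6-22.2) = 9.4/(-18.6) = -0.5054

-0.5054


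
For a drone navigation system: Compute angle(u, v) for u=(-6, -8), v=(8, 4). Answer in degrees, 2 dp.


u.v = -80, |u| = sqrt(100) = 10, |v| = sqrt(80) = 8.9443
cos(theta) = u.v/(|u||v|) = -80/sqrt(8000) = -0.894427
theta = acos(-0.894427) = 153.43 degrees

153.43 degrees


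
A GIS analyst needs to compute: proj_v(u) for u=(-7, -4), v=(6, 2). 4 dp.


u.v = -50, |v| = sqrt(40) = 6.3246
Scalar projection = u.v / |v| = -50 / sqrt(40) = -7.9057

-7.9057


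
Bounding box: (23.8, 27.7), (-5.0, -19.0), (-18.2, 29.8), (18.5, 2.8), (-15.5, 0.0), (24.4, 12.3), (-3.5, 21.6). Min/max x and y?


x range: [-18.2, 24.4]
y range: [-19, 29.8]
Bounding box: (-18.2,-19) to (24.4,29.8)

(-18.2,-19) to (24.4,29.8)


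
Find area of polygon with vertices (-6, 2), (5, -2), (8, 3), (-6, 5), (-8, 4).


Shoelace sum: ((-6)*(-2) - 5*2) + (5*3 - 8*(-2)) + (8*5 - (-6)*3) + ((-6)*4 - (-8)*5) + ((-8)*2 - (-6)*4)
= 115
Area = |115|/2 = 57.5

57.5


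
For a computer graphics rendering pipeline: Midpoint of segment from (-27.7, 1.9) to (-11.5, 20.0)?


M = (((-27.7)+(-11.5))/2, (1.9+20)/2)
= (-19.6, 10.95)

(-19.6, 10.95)


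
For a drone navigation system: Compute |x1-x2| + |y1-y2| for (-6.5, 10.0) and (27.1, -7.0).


|(-6.5)-27.1| + |10-(-7)| = 33.6 + 17 = 50.6

50.6


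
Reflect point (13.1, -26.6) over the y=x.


Reflection over y=x: (x,y) -> (y,x)
(13.1, -26.6) -> (-26.6, 13.1)

(-26.6, 13.1)


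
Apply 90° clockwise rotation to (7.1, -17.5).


90° CW: (x,y) -> (y, -x)
(7.1,-17.5) -> (-17.5, -7.1)

(-17.5, -7.1)


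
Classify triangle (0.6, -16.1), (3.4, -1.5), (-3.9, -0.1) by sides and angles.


Side lengths squared: AB^2=221, BC^2=55.25, CA^2=276.25
Sorted: [55.25, 221, 276.25]
By sides: Scalene, By angles: Right

Scalene, Right


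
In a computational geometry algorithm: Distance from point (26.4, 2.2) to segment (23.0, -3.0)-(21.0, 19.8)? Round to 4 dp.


Project P onto AB: t = 0.2133 (clamped to [0,1])
Closest point on segment: (22.5733, 1.8643)
Distance: 3.8414

3.8414


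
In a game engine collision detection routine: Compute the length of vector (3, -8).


|u| = sqrt(3^2 + (-8)^2) = sqrt(73) = 8.544

8.544


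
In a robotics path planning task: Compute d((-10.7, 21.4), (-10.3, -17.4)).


dx=0.4, dy=-38.8
d^2 = 0.4^2 + (-38.8)^2 = 1505.6
d = sqrt(1505.6) = 38.8021

38.8021


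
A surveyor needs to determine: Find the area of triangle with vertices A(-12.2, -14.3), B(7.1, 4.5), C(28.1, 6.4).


Area = |x_A(y_B-y_C) + x_B(y_C-y_A) + x_C(y_A-y_B)|/2
= |23.18 + 146.97 + (-528.28)|/2
= 358.13/2 = 179.065

179.065


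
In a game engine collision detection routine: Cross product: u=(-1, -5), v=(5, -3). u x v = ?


u x v = u_x*v_y - u_y*v_x = (-1)*(-3) - (-5)*5
= 3 - (-25) = 28

28


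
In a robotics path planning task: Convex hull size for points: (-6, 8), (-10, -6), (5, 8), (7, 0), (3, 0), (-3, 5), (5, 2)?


Convex hull vertices (CCW): (-10, -6), (7, 0), (5, 8), (-6, 8)
Count = 4

4


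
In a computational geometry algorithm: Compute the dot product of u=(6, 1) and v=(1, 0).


u . v = u_x*v_x + u_y*v_y = 6*1 + 1*0
= 6 + 0 = 6

6


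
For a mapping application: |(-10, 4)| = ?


|u| = sqrt((-10)^2 + 4^2) = sqrt(116) = 10.7703

10.7703


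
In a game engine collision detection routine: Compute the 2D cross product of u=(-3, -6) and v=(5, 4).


u x v = u_x*v_y - u_y*v_x = (-3)*4 - (-6)*5
= (-12) - (-30) = 18

18


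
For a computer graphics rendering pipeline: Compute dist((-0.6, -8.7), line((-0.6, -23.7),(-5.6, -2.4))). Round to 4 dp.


|cross product| = 75
|line direction| = sqrt(478.69) = 21.879
Distance = 75/sqrt(478.69) = 3.4279

3.4279


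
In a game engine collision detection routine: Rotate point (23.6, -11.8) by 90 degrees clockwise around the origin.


90° CW: (x,y) -> (y, -x)
(23.6,-11.8) -> (-11.8, -23.6)

(-11.8, -23.6)


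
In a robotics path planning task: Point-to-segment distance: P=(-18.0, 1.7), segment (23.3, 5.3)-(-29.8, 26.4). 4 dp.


Project P onto AB: t = 0.6484 (clamped to [0,1])
Closest point on segment: (-11.1327, 18.9823)
Distance: 18.5967

18.5967


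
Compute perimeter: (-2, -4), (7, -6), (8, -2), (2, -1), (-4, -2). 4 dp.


Sides: (-2, -4)->(7, -6): sqrt(85) = 9.219544, (7, -6)->(8, -2): sqrt(17) = 4.123106, (8, -2)->(2, -1): sqrt(37) = 6.082763, (2, -1)->(-4, -2): sqrt(37) = 6.082763, (-4, -2)->(-2, -4): sqrt(8) = 2.828427
Sum = 28.336603
Perimeter = 28.3366

28.3366


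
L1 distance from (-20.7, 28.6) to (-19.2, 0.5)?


|(-20.7)-(-19.2)| + |28.6-0.5| = 1.5 + 28.1 = 29.6

29.6


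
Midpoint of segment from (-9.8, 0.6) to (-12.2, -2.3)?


M = (((-9.8)+(-12.2))/2, (0.6+(-2.3))/2)
= (-11, -0.85)

(-11, -0.85)


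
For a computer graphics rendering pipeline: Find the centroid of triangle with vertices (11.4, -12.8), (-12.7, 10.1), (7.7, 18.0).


Centroid = ((x_A+x_B+x_C)/3, (y_A+y_B+y_C)/3)
= ((11.4+(-12.7)+7.7)/3, ((-12.8)+10.1+18)/3)
= (2.1333, 5.1)

(2.1333, 5.1)


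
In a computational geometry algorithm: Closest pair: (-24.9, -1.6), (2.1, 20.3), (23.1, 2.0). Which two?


d(P0,P1) = 34.7651, d(P0,P2) = 48.1348, d(P1,P2) = 27.8548
Closest: P1 and P2

Closest pair: (2.1, 20.3) and (23.1, 2.0), distance = 27.8548


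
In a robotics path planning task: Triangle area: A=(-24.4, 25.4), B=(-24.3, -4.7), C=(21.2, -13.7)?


Area = |x_A(y_B-y_C) + x_B(y_C-y_A) + x_C(y_A-y_B)|/2
= |(-219.6) + 950.13 + 638.12|/2
= 1368.65/2 = 684.325

684.325


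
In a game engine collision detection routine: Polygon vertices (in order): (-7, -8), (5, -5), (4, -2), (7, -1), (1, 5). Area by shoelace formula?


Shoelace sum: ((-7)*(-5) - 5*(-8)) + (5*(-2) - 4*(-5)) + (4*(-1) - 7*(-2)) + (7*5 - 1*(-1)) + (1*(-8) - (-7)*5)
= 158
Area = |158|/2 = 79

79


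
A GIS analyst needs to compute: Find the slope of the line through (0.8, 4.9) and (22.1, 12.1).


slope = (y2-y1)/(x2-x1) = (12.1-4.9)/(22.1-0.8) = 7.2/21.3 = 0.338

0.338


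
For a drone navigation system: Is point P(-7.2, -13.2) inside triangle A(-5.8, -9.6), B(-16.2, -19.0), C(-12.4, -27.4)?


Cross products: AB x AP = 24.28, BC x BP = 97.64, CA x CP = 1.16
All same sign? yes

Yes, inside


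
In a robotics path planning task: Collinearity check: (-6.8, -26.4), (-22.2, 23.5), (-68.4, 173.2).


Cross product: ((-22.2)-(-6.8))*(173.2-(-26.4)) - (23.5-(-26.4))*((-68.4)-(-6.8))
= 0

Yes, collinear


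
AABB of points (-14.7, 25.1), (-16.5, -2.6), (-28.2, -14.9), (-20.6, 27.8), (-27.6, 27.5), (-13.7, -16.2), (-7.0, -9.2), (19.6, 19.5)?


x range: [-28.2, 19.6]
y range: [-16.2, 27.8]
Bounding box: (-28.2,-16.2) to (19.6,27.8)

(-28.2,-16.2) to (19.6,27.8)


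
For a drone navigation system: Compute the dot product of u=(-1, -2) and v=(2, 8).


u . v = u_x*v_x + u_y*v_y = (-1)*2 + (-2)*8
= (-2) + (-16) = -18

-18


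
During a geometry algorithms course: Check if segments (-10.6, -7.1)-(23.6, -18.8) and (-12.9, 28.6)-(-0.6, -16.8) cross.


Cross products: d1=-334.69, d2=1074.08, d3=1194.03, d4=-214.74
d1*d2 < 0 and d3*d4 < 0? yes

Yes, they intersect


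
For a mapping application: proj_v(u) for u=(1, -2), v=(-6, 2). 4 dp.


u.v = -10, |v| = sqrt(40) = 6.3246
Scalar projection = u.v / |v| = -10 / sqrt(40) = -1.5811

-1.5811


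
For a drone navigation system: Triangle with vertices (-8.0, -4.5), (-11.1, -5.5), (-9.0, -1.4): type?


Side lengths squared: AB^2=10.61, BC^2=21.22, CA^2=10.61
Sorted: [10.61, 10.61, 21.22]
By sides: Isosceles, By angles: Right

Isosceles, Right


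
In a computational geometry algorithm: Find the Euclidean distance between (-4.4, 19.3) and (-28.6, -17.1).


dx=-24.2, dy=-36.4
d^2 = (-24.2)^2 + (-36.4)^2 = 1910.6
d = sqrt(1910.6) = 43.7104

43.7104


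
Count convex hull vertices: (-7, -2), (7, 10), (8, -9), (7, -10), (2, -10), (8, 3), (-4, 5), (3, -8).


Convex hull vertices (CCW): (-7, -2), (2, -10), (7, -10), (8, -9), (8, 3), (7, 10), (-4, 5)
Count = 7

7


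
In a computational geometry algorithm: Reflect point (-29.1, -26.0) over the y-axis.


Reflection over y-axis: (x,y) -> (-x,y)
(-29.1, -26) -> (29.1, -26)

(29.1, -26)


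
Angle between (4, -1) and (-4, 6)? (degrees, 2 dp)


u.v = -22, |u| = sqrt(17) = 4.1231, |v| = sqrt(52) = 7.2111
cos(theta) = u.v/(|u||v|) = -22/sqrt(884) = -0.73994
theta = acos(-0.73994) = 137.73 degrees

137.73 degrees


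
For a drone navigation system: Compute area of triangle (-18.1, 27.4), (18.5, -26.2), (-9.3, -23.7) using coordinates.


Area = |x_A(y_B-y_C) + x_B(y_C-y_A) + x_C(y_A-y_B)|/2
= |45.25 + (-945.35) + (-498.48)|/2
= 1398.58/2 = 699.29

699.29


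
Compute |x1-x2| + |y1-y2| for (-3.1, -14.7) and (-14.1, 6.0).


|(-3.1)-(-14.1)| + |(-14.7)-6| = 11 + 20.7 = 31.7

31.7


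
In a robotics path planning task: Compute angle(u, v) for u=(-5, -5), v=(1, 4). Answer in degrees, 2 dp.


u.v = -25, |u| = sqrt(50) = 7.0711, |v| = sqrt(17) = 4.1231
cos(theta) = u.v/(|u||v|) = -25/sqrt(850) = -0.857493
theta = acos(-0.857493) = 149.04 degrees

149.04 degrees


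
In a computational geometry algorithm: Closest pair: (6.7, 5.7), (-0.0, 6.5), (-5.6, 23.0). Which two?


d(P0,P1) = 6.7476, d(P0,P2) = 21.2269, d(P1,P2) = 17.4244
Closest: P0 and P1

Closest pair: (6.7, 5.7) and (-0.0, 6.5), distance = 6.7476


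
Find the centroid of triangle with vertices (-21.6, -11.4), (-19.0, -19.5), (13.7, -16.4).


Centroid = ((x_A+x_B+x_C)/3, (y_A+y_B+y_C)/3)
= (((-21.6)+(-19)+13.7)/3, ((-11.4)+(-19.5)+(-16.4))/3)
= (-8.9667, -15.7667)

(-8.9667, -15.7667)


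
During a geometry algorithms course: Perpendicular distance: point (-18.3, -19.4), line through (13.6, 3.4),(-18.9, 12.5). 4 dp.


|cross product| = 1031.29
|line direction| = sqrt(1139.06) = 33.75
Distance = 1031.29/sqrt(1139.06) = 30.5568

30.5568


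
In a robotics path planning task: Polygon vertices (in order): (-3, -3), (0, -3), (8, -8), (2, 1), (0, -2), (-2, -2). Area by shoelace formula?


Shoelace sum: ((-3)*(-3) - 0*(-3)) + (0*(-8) - 8*(-3)) + (8*1 - 2*(-8)) + (2*(-2) - 0*1) + (0*(-2) - (-2)*(-2)) + ((-2)*(-3) - (-3)*(-2))
= 49
Area = |49|/2 = 24.5

24.5


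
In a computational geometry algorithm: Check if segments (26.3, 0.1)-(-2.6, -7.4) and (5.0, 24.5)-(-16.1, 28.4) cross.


Cross products: d1=431.77, d2=702.73, d3=-864.91, d4=-1135.87
d1*d2 < 0 and d3*d4 < 0? no

No, they don't intersect


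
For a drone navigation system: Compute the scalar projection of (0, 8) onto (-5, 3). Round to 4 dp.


u.v = 24, |v| = sqrt(34) = 5.831
Scalar projection = u.v / |v| = 24 / sqrt(34) = 4.116

4.116


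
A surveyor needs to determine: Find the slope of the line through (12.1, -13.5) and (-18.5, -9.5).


slope = (y2-y1)/(x2-x1) = ((-9.5)-(-13.5))/((-18.5)-12.1) = 4/(-30.6) = -0.1307

-0.1307


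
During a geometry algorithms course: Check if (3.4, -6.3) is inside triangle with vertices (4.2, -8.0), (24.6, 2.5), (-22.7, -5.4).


Cross products: AB x AP = 43.08, BC x BP = 248.76, CA x CP = 43.65
All same sign? yes

Yes, inside


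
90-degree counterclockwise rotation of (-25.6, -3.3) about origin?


90° CCW: (x,y) -> (-y, x)
(-25.6,-3.3) -> (3.3, -25.6)

(3.3, -25.6)


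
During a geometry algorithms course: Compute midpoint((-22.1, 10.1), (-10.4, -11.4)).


M = (((-22.1)+(-10.4))/2, (10.1+(-11.4))/2)
= (-16.25, -0.65)

(-16.25, -0.65)


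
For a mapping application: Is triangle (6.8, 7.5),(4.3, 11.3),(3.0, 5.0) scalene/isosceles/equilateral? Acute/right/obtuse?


Side lengths squared: AB^2=20.69, BC^2=41.38, CA^2=20.69
Sorted: [20.69, 20.69, 41.38]
By sides: Isosceles, By angles: Right

Isosceles, Right


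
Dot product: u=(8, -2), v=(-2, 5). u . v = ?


u . v = u_x*v_x + u_y*v_y = 8*(-2) + (-2)*5
= (-16) + (-10) = -26

-26


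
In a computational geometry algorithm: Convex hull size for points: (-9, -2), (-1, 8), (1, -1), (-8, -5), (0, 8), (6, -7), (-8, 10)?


Convex hull vertices (CCW): (-9, -2), (-8, -5), (6, -7), (0, 8), (-8, 10)
Count = 5

5


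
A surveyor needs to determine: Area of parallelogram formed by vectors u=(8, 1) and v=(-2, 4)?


|u x v| = |8*4 - 1*(-2)|
= |32 - (-2)| = 34

34


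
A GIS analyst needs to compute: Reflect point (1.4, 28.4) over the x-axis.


Reflection over x-axis: (x,y) -> (x,-y)
(1.4, 28.4) -> (1.4, -28.4)

(1.4, -28.4)


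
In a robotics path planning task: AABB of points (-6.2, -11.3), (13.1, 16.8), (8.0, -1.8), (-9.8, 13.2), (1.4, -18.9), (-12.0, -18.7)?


x range: [-12, 13.1]
y range: [-18.9, 16.8]
Bounding box: (-12,-18.9) to (13.1,16.8)

(-12,-18.9) to (13.1,16.8)


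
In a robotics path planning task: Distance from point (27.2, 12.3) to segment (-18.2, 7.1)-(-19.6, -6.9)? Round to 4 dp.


Project P onto AB: t = 0 (clamped to [0,1])
Closest point on segment: (-18.2, 7.1)
Distance: 45.6968

45.6968


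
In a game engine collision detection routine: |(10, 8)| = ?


|u| = sqrt(10^2 + 8^2) = sqrt(164) = 12.8062

12.8062


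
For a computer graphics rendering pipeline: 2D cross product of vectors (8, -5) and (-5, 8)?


u x v = u_x*v_y - u_y*v_x = 8*8 - (-5)*(-5)
= 64 - 25 = 39

39


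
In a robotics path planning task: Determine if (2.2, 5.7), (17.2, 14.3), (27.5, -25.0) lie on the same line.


Cross product: (17.2-2.2)*((-25)-5.7) - (14.3-5.7)*(27.5-2.2)
= -678.08

No, not collinear


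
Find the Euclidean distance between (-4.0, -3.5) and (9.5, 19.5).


dx=13.5, dy=23
d^2 = 13.5^2 + 23^2 = 711.25
d = sqrt(711.25) = 26.6693

26.6693


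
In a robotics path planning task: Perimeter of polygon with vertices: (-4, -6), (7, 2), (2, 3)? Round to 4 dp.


Sides: (-4, -6)->(7, 2): sqrt(185) = 13.601471, (7, 2)->(2, 3): sqrt(26) = 5.09902, (2, 3)->(-4, -6): sqrt(117) = 10.816654
Sum = 29.517145
Perimeter = 29.5171

29.5171


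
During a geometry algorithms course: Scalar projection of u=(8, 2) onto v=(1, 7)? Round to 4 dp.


u.v = 22, |v| = sqrt(50) = 7.0711
Scalar projection = u.v / |v| = 22 / sqrt(50) = 3.1113

3.1113


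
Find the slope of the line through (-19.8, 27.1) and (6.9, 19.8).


slope = (y2-y1)/(x2-x1) = (19.8-27.1)/(6.9-(-19.8)) = (-7.3)/26.7 = -0.2734

-0.2734


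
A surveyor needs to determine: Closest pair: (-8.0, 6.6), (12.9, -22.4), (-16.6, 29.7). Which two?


d(P0,P1) = 35.7465, d(P0,P2) = 24.6489, d(P1,P2) = 59.872
Closest: P0 and P2

Closest pair: (-8.0, 6.6) and (-16.6, 29.7), distance = 24.6489


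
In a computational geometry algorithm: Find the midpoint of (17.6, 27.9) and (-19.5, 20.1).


M = ((17.6+(-19.5))/2, (27.9+20.1)/2)
= (-0.95, 24)

(-0.95, 24)


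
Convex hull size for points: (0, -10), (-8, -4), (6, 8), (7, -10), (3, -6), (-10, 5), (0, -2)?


Convex hull vertices (CCW): (-10, 5), (-8, -4), (0, -10), (7, -10), (6, 8)
Count = 5

5


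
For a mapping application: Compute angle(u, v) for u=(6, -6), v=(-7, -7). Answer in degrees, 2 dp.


u.v = 0, |u| = sqrt(72) = 8.4853, |v| = sqrt(98) = 9.8995
cos(theta) = u.v/(|u||v|) = 0/sqrt(7056) = 0
theta = acos(0) = 90 degrees

90 degrees


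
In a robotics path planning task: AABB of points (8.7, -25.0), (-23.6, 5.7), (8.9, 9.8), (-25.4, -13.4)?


x range: [-25.4, 8.9]
y range: [-25, 9.8]
Bounding box: (-25.4,-25) to (8.9,9.8)

(-25.4,-25) to (8.9,9.8)


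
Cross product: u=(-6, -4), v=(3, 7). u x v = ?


u x v = u_x*v_y - u_y*v_x = (-6)*7 - (-4)*3
= (-42) - (-12) = -30

-30


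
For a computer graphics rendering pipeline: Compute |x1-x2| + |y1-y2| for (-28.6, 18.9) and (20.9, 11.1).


|(-28.6)-20.9| + |18.9-11.1| = 49.5 + 7.8 = 57.3

57.3


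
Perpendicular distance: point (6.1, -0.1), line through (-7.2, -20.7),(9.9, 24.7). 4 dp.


|cross product| = 251.56
|line direction| = sqrt(2353.57) = 48.5136
Distance = 251.56/sqrt(2353.57) = 5.1853

5.1853


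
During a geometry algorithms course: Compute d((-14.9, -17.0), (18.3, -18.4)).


dx=33.2, dy=-1.4
d^2 = 33.2^2 + (-1.4)^2 = 1104.2
d = sqrt(1104.2) = 33.2295

33.2295


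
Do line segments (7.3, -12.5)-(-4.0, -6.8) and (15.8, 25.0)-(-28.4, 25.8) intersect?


Cross products: d1=1664.3, d2=1421.4, d3=-472.2, d4=-229.3
d1*d2 < 0 and d3*d4 < 0? no

No, they don't intersect


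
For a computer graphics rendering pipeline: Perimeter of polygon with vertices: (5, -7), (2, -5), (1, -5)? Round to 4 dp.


Sides: (5, -7)->(2, -5): sqrt(13) = 3.605551, (2, -5)->(1, -5): sqrt(1) = 1, (1, -5)->(5, -7): sqrt(20) = 4.472136
Sum = 9.077687
Perimeter = 9.0777

9.0777


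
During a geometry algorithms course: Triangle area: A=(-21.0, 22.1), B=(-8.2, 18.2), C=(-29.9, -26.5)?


Area = |x_A(y_B-y_C) + x_B(y_C-y_A) + x_C(y_A-y_B)|/2
= |(-938.7) + 398.52 + (-116.61)|/2
= 656.79/2 = 328.395

328.395


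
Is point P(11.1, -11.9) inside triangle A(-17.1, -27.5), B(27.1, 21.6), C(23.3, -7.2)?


Cross products: AB x AP = -695.1, BC x BP = -333.5, CA x CP = -57.78
All same sign? yes

Yes, inside


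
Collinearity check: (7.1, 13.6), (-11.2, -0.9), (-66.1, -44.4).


Cross product: ((-11.2)-7.1)*((-44.4)-13.6) - ((-0.9)-13.6)*((-66.1)-7.1)
= 0

Yes, collinear


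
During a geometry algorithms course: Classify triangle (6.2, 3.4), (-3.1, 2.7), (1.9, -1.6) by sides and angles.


Side lengths squared: AB^2=86.98, BC^2=43.49, CA^2=43.49
Sorted: [43.49, 43.49, 86.98]
By sides: Isosceles, By angles: Right

Isosceles, Right


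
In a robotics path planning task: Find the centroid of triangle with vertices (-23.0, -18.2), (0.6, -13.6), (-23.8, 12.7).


Centroid = ((x_A+x_B+x_C)/3, (y_A+y_B+y_C)/3)
= (((-23)+0.6+(-23.8))/3, ((-18.2)+(-13.6)+12.7)/3)
= (-15.4, -6.3667)

(-15.4, -6.3667)


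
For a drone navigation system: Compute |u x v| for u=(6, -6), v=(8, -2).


|u x v| = |6*(-2) - (-6)*8|
= |(-12) - (-48)| = 36

36


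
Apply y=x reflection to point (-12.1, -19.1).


Reflection over y=x: (x,y) -> (y,x)
(-12.1, -19.1) -> (-19.1, -12.1)

(-19.1, -12.1)


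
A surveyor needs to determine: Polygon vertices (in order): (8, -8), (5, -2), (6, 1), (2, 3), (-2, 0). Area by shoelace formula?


Shoelace sum: (8*(-2) - 5*(-8)) + (5*1 - 6*(-2)) + (6*3 - 2*1) + (2*0 - (-2)*3) + ((-2)*(-8) - 8*0)
= 79
Area = |79|/2 = 39.5

39.5


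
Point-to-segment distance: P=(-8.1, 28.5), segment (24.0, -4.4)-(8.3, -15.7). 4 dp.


Project P onto AB: t = 0.3533 (clamped to [0,1])
Closest point on segment: (18.4531, -8.3924)
Distance: 45.4545

45.4545


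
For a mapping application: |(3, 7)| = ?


|u| = sqrt(3^2 + 7^2) = sqrt(58) = 7.6158

7.6158


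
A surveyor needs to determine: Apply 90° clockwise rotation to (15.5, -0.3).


90° CW: (x,y) -> (y, -x)
(15.5,-0.3) -> (-0.3, -15.5)

(-0.3, -15.5)


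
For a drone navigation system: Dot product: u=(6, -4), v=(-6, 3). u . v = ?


u . v = u_x*v_x + u_y*v_y = 6*(-6) + (-4)*3
= (-36) + (-12) = -48

-48


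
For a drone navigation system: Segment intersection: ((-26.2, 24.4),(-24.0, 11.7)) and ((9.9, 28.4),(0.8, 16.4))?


Cross products: d1=-396.8, d2=-254.83, d3=467.27, d4=325.3
d1*d2 < 0 and d3*d4 < 0? no

No, they don't intersect


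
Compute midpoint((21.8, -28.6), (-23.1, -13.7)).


M = ((21.8+(-23.1))/2, ((-28.6)+(-13.7))/2)
= (-0.65, -21.15)

(-0.65, -21.15)


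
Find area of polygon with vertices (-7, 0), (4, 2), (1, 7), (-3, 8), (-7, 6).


Shoelace sum: ((-7)*2 - 4*0) + (4*7 - 1*2) + (1*8 - (-3)*7) + ((-3)*6 - (-7)*8) + ((-7)*0 - (-7)*6)
= 121
Area = |121|/2 = 60.5

60.5


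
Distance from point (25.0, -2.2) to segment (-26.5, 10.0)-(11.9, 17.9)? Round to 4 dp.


Project P onto AB: t = 1 (clamped to [0,1])
Closest point on segment: (11.9, 17.9)
Distance: 23.9921

23.9921


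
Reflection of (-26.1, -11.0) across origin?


Reflection over origin: (x,y) -> (-x,-y)
(-26.1, -11) -> (26.1, 11)

(26.1, 11)


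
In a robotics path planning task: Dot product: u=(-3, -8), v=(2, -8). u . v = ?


u . v = u_x*v_x + u_y*v_y = (-3)*2 + (-8)*(-8)
= (-6) + 64 = 58

58


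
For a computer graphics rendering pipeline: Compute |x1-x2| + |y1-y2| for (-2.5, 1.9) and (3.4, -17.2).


|(-2.5)-3.4| + |1.9-(-17.2)| = 5.9 + 19.1 = 25

25


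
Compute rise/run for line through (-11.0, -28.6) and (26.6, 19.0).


slope = (y2-y1)/(x2-x1) = (19-(-28.6))/(26.6-(-11)) = 47.6/37.6 = 1.266

1.266


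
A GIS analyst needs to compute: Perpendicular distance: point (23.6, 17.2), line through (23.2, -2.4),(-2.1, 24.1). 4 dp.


|cross product| = 506.48
|line direction| = sqrt(1342.34) = 36.638
Distance = 506.48/sqrt(1342.34) = 13.8239

13.8239


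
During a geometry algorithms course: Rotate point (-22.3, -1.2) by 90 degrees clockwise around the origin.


90° CW: (x,y) -> (y, -x)
(-22.3,-1.2) -> (-1.2, 22.3)

(-1.2, 22.3)


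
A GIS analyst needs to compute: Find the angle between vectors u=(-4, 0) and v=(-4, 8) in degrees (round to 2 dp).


u.v = 16, |u| = sqrt(16) = 4, |v| = sqrt(80) = 8.9443
cos(theta) = u.v/(|u||v|) = 16/sqrt(1280) = 0.447214
theta = acos(0.447214) = 63.43 degrees

63.43 degrees


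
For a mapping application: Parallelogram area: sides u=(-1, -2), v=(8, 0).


|u x v| = |(-1)*0 - (-2)*8|
= |0 - (-16)| = 16

16


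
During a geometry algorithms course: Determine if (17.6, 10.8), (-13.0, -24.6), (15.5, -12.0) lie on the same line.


Cross product: ((-13)-17.6)*((-12)-10.8) - ((-24.6)-10.8)*(15.5-17.6)
= 623.34

No, not collinear


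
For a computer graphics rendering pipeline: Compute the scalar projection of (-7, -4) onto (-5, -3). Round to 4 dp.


u.v = 47, |v| = sqrt(34) = 5.831
Scalar projection = u.v / |v| = 47 / sqrt(34) = 8.0604

8.0604


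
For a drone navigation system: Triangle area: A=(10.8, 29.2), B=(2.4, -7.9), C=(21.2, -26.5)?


Area = |x_A(y_B-y_C) + x_B(y_C-y_A) + x_C(y_A-y_B)|/2
= |200.88 + (-133.68) + 786.52|/2
= 853.72/2 = 426.86

426.86


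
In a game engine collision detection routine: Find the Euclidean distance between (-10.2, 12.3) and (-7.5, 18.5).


dx=2.7, dy=6.2
d^2 = 2.7^2 + 6.2^2 = 45.73
d = sqrt(45.73) = 6.7624

6.7624


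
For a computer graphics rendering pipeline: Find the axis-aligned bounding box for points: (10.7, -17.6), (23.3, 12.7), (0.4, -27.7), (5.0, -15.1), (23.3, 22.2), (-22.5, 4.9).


x range: [-22.5, 23.3]
y range: [-27.7, 22.2]
Bounding box: (-22.5,-27.7) to (23.3,22.2)

(-22.5,-27.7) to (23.3,22.2)


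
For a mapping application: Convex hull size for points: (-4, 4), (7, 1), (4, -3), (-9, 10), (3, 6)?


Convex hull vertices (CCW): (-9, 10), (-4, 4), (4, -3), (7, 1), (3, 6)
Count = 5

5


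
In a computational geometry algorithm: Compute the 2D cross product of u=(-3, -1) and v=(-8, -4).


u x v = u_x*v_y - u_y*v_x = (-3)*(-4) - (-1)*(-8)
= 12 - 8 = 4

4


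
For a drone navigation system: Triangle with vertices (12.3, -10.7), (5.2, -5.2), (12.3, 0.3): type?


Side lengths squared: AB^2=80.66, BC^2=80.66, CA^2=121
Sorted: [80.66, 80.66, 121]
By sides: Isosceles, By angles: Acute

Isosceles, Acute


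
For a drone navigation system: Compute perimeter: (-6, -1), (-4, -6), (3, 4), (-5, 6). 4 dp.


Sides: (-6, -1)->(-4, -6): sqrt(29) = 5.385165, (-4, -6)->(3, 4): sqrt(149) = 12.206556, (3, 4)->(-5, 6): sqrt(68) = 8.246211, (-5, 6)->(-6, -1): sqrt(50) = 7.071068
Sum = 32.909
Perimeter = 32.909

32.909


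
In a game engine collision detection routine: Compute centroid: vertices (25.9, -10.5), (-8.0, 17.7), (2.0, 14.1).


Centroid = ((x_A+x_B+x_C)/3, (y_A+y_B+y_C)/3)
= ((25.9+(-8)+2)/3, ((-10.5)+17.7+14.1)/3)
= (6.6333, 7.1)

(6.6333, 7.1)


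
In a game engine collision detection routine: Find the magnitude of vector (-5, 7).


|u| = sqrt((-5)^2 + 7^2) = sqrt(74) = 8.6023

8.6023


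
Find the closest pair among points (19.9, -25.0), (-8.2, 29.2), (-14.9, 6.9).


d(P0,P1) = 61.0512, d(P0,P2) = 47.2086, d(P1,P2) = 23.2848
Closest: P1 and P2

Closest pair: (-8.2, 29.2) and (-14.9, 6.9), distance = 23.2848
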